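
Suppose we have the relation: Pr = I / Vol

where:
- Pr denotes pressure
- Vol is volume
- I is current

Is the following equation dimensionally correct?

No

Pr (pressure) has dimensions [L^-1 M T^-2].
Vol (volume) has dimensions [L^3].
I (current) has dimensions [I].

Left side: [L^-1 M T^-2]
Right side: [I L^-3]

The two sides have different dimensions, so the equation is NOT dimensionally consistent.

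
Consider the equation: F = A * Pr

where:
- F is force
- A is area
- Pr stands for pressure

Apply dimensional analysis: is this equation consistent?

Yes

F (force) has dimensions [L M T^-2].
A (area) has dimensions [L^2].
Pr (pressure) has dimensions [L^-1 M T^-2].

Left side: [L M T^-2]
Right side: [L M T^-2]

Both sides have the same dimensions, so the equation is dimensionally consistent.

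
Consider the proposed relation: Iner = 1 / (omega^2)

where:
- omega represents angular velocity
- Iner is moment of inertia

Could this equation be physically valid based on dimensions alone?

No

omega (angular velocity) has dimensions [T^-1].
Iner (moment of inertia) has dimensions [L^2 M].

Left side: [L^2 M]
Right side: [T^2]

The two sides have different dimensions, so the equation is NOT dimensionally consistent.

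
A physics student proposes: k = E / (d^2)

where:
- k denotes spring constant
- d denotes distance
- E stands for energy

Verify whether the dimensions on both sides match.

Yes

k (spring constant) has dimensions [M T^-2].
d (distance) has dimensions [L].
E (energy) has dimensions [L^2 M T^-2].

Left side: [M T^-2]
Right side: [M T^-2]

Both sides have the same dimensions, so the equation is dimensionally consistent.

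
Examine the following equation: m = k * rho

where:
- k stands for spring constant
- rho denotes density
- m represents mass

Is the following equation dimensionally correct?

No

k (spring constant) has dimensions [M T^-2].
rho (density) has dimensions [L^-3 M].
m (mass) has dimensions [M].

Left side: [M]
Right side: [L^-3 M^2 T^-2]

The two sides have different dimensions, so the equation is NOT dimensionally consistent.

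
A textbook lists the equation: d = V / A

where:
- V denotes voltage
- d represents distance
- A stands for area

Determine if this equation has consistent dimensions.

No

V (voltage) has dimensions [I^-1 L^2 M T^-3].
d (distance) has dimensions [L].
A (area) has dimensions [L^2].

Left side: [L]
Right side: [I^-1 M T^-3]

The two sides have different dimensions, so the equation is NOT dimensionally consistent.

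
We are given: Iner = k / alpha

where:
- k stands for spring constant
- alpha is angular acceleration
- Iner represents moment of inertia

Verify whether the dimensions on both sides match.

No

k (spring constant) has dimensions [M T^-2].
alpha (angular acceleration) has dimensions [T^-2].
Iner (moment of inertia) has dimensions [L^2 M].

Left side: [L^2 M]
Right side: [M]

The two sides have different dimensions, so the equation is NOT dimensionally consistent.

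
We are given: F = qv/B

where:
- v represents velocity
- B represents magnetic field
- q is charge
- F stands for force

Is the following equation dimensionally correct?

No

v (velocity) has dimensions [L T^-1].
B (magnetic field) has dimensions [I^-1 M T^-2].
q (charge) has dimensions [I T].
F (force) has dimensions [L M T^-2].

Left side: [L M T^-2]
Right side: [I^2 L M^-1 T^2]

The two sides have different dimensions, so the equation is NOT dimensionally consistent.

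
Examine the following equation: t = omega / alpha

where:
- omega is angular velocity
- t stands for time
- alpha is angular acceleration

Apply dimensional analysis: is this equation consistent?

Yes

omega (angular velocity) has dimensions [T^-1].
t (time) has dimensions [T].
alpha (angular acceleration) has dimensions [T^-2].

Left side: [T]
Right side: [T]

Both sides have the same dimensions, so the equation is dimensionally consistent.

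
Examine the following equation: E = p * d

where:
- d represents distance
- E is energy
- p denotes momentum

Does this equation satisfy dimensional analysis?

No

d (distance) has dimensions [L].
E (energy) has dimensions [L^2 M T^-2].
p (momentum) has dimensions [L M T^-1].

Left side: [L^2 M T^-2]
Right side: [L^2 M T^-1]

The two sides have different dimensions, so the equation is NOT dimensionally consistent.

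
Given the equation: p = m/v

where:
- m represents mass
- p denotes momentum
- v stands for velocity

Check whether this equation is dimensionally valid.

No

m (mass) has dimensions [M].
p (momentum) has dimensions [L M T^-1].
v (velocity) has dimensions [L T^-1].

Left side: [L M T^-1]
Right side: [L^-1 M T]

The two sides have different dimensions, so the equation is NOT dimensionally consistent.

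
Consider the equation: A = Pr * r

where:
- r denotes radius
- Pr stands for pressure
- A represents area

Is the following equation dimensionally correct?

No

r (radius) has dimensions [L].
Pr (pressure) has dimensions [L^-1 M T^-2].
A (area) has dimensions [L^2].

Left side: [L^2]
Right side: [M T^-2]

The two sides have different dimensions, so the equation is NOT dimensionally consistent.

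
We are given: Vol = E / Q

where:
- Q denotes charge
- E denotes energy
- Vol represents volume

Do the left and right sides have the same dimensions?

No

Q (charge) has dimensions [I T].
E (energy) has dimensions [L^2 M T^-2].
Vol (volume) has dimensions [L^3].

Left side: [L^3]
Right side: [I^-1 L^2 M T^-3]

The two sides have different dimensions, so the equation is NOT dimensionally consistent.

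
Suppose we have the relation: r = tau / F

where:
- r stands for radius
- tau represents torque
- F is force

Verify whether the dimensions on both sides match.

Yes

r (radius) has dimensions [L].
tau (torque) has dimensions [L^2 M T^-2].
F (force) has dimensions [L M T^-2].

Left side: [L]
Right side: [L]

Both sides have the same dimensions, so the equation is dimensionally consistent.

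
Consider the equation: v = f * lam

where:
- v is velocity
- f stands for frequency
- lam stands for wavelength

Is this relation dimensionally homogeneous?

Yes

v (velocity) has dimensions [L T^-1].
f (frequency) has dimensions [T^-1].
lam (wavelength) has dimensions [L].

Left side: [L T^-1]
Right side: [L T^-1]

Both sides have the same dimensions, so the equation is dimensionally consistent.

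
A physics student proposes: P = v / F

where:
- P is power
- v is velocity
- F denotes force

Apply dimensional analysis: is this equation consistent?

No

P (power) has dimensions [L^2 M T^-3].
v (velocity) has dimensions [L T^-1].
F (force) has dimensions [L M T^-2].

Left side: [L^2 M T^-3]
Right side: [M^-1 T]

The two sides have different dimensions, so the equation is NOT dimensionally consistent.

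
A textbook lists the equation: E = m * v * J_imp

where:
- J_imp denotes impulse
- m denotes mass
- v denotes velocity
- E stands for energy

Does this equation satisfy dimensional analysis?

No

J_imp (impulse) has dimensions [L M T^-1].
m (mass) has dimensions [M].
v (velocity) has dimensions [L T^-1].
E (energy) has dimensions [L^2 M T^-2].

Left side: [L^2 M T^-2]
Right side: [L^2 M^2 T^-2]

The two sides have different dimensions, so the equation is NOT dimensionally consistent.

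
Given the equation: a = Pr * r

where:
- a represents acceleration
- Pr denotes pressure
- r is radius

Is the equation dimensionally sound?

No

a (acceleration) has dimensions [L T^-2].
Pr (pressure) has dimensions [L^-1 M T^-2].
r (radius) has dimensions [L].

Left side: [L T^-2]
Right side: [M T^-2]

The two sides have different dimensions, so the equation is NOT dimensionally consistent.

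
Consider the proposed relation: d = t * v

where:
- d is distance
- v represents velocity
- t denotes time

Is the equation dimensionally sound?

Yes

d (distance) has dimensions [L].
v (velocity) has dimensions [L T^-1].
t (time) has dimensions [T].

Left side: [L]
Right side: [L]

Both sides have the same dimensions, so the equation is dimensionally consistent.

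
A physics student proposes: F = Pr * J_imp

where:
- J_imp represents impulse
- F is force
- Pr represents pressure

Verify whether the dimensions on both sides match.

No

J_imp (impulse) has dimensions [L M T^-1].
F (force) has dimensions [L M T^-2].
Pr (pressure) has dimensions [L^-1 M T^-2].

Left side: [L M T^-2]
Right side: [M^2 T^-3]

The two sides have different dimensions, so the equation is NOT dimensionally consistent.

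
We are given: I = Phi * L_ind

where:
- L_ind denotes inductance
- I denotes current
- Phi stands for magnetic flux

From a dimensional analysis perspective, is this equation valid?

No

L_ind (inductance) has dimensions [I^-2 L^2 M T^-2].
I (current) has dimensions [I].
Phi (magnetic flux) has dimensions [I^-1 L^2 M T^-2].

Left side: [I]
Right side: [I^-3 L^4 M^2 T^-4]

The two sides have different dimensions, so the equation is NOT dimensionally consistent.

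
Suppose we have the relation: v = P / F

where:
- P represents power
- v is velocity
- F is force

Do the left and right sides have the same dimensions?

Yes

P (power) has dimensions [L^2 M T^-3].
v (velocity) has dimensions [L T^-1].
F (force) has dimensions [L M T^-2].

Left side: [L T^-1]
Right side: [L T^-1]

Both sides have the same dimensions, so the equation is dimensionally consistent.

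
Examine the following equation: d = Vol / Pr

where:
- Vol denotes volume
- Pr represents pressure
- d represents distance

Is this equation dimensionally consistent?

No

Vol (volume) has dimensions [L^3].
Pr (pressure) has dimensions [L^-1 M T^-2].
d (distance) has dimensions [L].

Left side: [L]
Right side: [L^4 M^-1 T^2]

The two sides have different dimensions, so the equation is NOT dimensionally consistent.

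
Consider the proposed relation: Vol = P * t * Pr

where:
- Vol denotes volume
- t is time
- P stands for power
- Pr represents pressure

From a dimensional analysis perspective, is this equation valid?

No

Vol (volume) has dimensions [L^3].
t (time) has dimensions [T].
P (power) has dimensions [L^2 M T^-3].
Pr (pressure) has dimensions [L^-1 M T^-2].

Left side: [L^3]
Right side: [L M^2 T^-4]

The two sides have different dimensions, so the equation is NOT dimensionally consistent.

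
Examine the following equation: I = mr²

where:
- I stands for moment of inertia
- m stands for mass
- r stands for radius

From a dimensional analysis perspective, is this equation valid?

Yes

I (moment of inertia) has dimensions [L^2 M].
m (mass) has dimensions [M].
r (radius) has dimensions [L].

Left side: [L^2 M]
Right side: [L^2 M]

Both sides have the same dimensions, so the equation is dimensionally consistent.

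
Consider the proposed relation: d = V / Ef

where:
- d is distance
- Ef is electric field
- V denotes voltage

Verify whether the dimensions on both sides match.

Yes

d (distance) has dimensions [L].
Ef (electric field) has dimensions [I^-1 L M T^-3].
V (voltage) has dimensions [I^-1 L^2 M T^-3].

Left side: [L]
Right side: [L]

Both sides have the same dimensions, so the equation is dimensionally consistent.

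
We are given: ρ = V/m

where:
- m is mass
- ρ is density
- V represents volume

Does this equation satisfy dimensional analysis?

No

m (mass) has dimensions [M].
ρ (density) has dimensions [L^-3 M].
V (volume) has dimensions [L^3].

Left side: [L^-3 M]
Right side: [L^3 M^-1]

The two sides have different dimensions, so the equation is NOT dimensionally consistent.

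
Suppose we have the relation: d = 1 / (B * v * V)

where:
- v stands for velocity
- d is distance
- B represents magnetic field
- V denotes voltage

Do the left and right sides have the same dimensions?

No

v (velocity) has dimensions [L T^-1].
d (distance) has dimensions [L].
B (magnetic field) has dimensions [I^-1 M T^-2].
V (voltage) has dimensions [I^-1 L^2 M T^-3].

Left side: [L]
Right side: [I^2 L^-3 M^-2 T^6]

The two sides have different dimensions, so the equation is NOT dimensionally consistent.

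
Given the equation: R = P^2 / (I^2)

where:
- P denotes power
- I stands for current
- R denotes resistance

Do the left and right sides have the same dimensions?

No

P (power) has dimensions [L^2 M T^-3].
I (current) has dimensions [I].
R (resistance) has dimensions [I^-2 L^2 M T^-3].

Left side: [I^-2 L^2 M T^-3]
Right side: [I^-2 L^4 M^2 T^-6]

The two sides have different dimensions, so the equation is NOT dimensionally consistent.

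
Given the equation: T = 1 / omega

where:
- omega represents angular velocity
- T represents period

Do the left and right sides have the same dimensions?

Yes

omega (angular velocity) has dimensions [T^-1].
T (period) has dimensions [T].

Left side: [T]
Right side: [T]

Both sides have the same dimensions, so the equation is dimensionally consistent.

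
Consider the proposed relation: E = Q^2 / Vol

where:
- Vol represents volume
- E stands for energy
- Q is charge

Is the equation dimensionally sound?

No

Vol (volume) has dimensions [L^3].
E (energy) has dimensions [L^2 M T^-2].
Q (charge) has dimensions [I T].

Left side: [L^2 M T^-2]
Right side: [I^2 L^-3 T^2]

The two sides have different dimensions, so the equation is NOT dimensionally consistent.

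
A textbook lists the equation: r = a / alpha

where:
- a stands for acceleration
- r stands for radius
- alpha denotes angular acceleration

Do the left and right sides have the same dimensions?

Yes

a (acceleration) has dimensions [L T^-2].
r (radius) has dimensions [L].
alpha (angular acceleration) has dimensions [T^-2].

Left side: [L]
Right side: [L]

Both sides have the same dimensions, so the equation is dimensionally consistent.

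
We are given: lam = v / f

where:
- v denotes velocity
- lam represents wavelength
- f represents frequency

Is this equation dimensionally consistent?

Yes

v (velocity) has dimensions [L T^-1].
lam (wavelength) has dimensions [L].
f (frequency) has dimensions [T^-1].

Left side: [L]
Right side: [L]

Both sides have the same dimensions, so the equation is dimensionally consistent.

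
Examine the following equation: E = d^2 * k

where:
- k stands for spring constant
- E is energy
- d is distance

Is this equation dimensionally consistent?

Yes

k (spring constant) has dimensions [M T^-2].
E (energy) has dimensions [L^2 M T^-2].
d (distance) has dimensions [L].

Left side: [L^2 M T^-2]
Right side: [L^2 M T^-2]

Both sides have the same dimensions, so the equation is dimensionally consistent.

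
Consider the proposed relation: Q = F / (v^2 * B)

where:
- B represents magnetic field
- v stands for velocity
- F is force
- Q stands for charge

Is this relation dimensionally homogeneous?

No

B (magnetic field) has dimensions [I^-1 M T^-2].
v (velocity) has dimensions [L T^-1].
F (force) has dimensions [L M T^-2].
Q (charge) has dimensions [I T].

Left side: [I T]
Right side: [I L^-1 T^2]

The two sides have different dimensions, so the equation is NOT dimensionally consistent.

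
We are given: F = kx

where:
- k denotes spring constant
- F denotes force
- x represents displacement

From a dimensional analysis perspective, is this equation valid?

Yes

k (spring constant) has dimensions [M T^-2].
F (force) has dimensions [L M T^-2].
x (displacement) has dimensions [L].

Left side: [L M T^-2]
Right side: [L M T^-2]

Both sides have the same dimensions, so the equation is dimensionally consistent.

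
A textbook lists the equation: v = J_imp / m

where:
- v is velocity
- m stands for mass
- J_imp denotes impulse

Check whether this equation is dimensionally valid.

Yes

v (velocity) has dimensions [L T^-1].
m (mass) has dimensions [M].
J_imp (impulse) has dimensions [L M T^-1].

Left side: [L T^-1]
Right side: [L T^-1]

Both sides have the same dimensions, so the equation is dimensionally consistent.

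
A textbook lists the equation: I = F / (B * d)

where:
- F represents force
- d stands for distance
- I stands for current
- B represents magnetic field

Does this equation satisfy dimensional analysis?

Yes

F (force) has dimensions [L M T^-2].
d (distance) has dimensions [L].
I (current) has dimensions [I].
B (magnetic field) has dimensions [I^-1 M T^-2].

Left side: [I]
Right side: [I]

Both sides have the same dimensions, so the equation is dimensionally consistent.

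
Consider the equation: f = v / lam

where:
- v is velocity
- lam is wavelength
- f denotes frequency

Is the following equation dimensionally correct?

Yes

v (velocity) has dimensions [L T^-1].
lam (wavelength) has dimensions [L].
f (frequency) has dimensions [T^-1].

Left side: [T^-1]
Right side: [T^-1]

Both sides have the same dimensions, so the equation is dimensionally consistent.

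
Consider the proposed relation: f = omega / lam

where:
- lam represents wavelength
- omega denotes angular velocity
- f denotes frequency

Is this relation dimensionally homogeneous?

No

lam (wavelength) has dimensions [L].
omega (angular velocity) has dimensions [T^-1].
f (frequency) has dimensions [T^-1].

Left side: [T^-1]
Right side: [L^-1 T^-1]

The two sides have different dimensions, so the equation is NOT dimensionally consistent.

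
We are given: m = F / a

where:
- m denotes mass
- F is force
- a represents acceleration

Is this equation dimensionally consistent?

Yes

m (mass) has dimensions [M].
F (force) has dimensions [L M T^-2].
a (acceleration) has dimensions [L T^-2].

Left side: [M]
Right side: [M]

Both sides have the same dimensions, so the equation is dimensionally consistent.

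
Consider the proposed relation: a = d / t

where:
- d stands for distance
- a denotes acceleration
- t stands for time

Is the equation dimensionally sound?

No

d (distance) has dimensions [L].
a (acceleration) has dimensions [L T^-2].
t (time) has dimensions [T].

Left side: [L T^-2]
Right side: [L T^-1]

The two sides have different dimensions, so the equation is NOT dimensionally consistent.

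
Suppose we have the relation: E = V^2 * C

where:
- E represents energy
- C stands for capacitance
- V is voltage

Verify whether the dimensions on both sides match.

Yes

E (energy) has dimensions [L^2 M T^-2].
C (capacitance) has dimensions [I^2 L^-2 M^-1 T^4].
V (voltage) has dimensions [I^-1 L^2 M T^-3].

Left side: [L^2 M T^-2]
Right side: [L^2 M T^-2]

Both sides have the same dimensions, so the equation is dimensionally consistent.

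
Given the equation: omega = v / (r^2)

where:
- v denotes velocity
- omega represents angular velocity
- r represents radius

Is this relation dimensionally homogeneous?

No

v (velocity) has dimensions [L T^-1].
omega (angular velocity) has dimensions [T^-1].
r (radius) has dimensions [L].

Left side: [T^-1]
Right side: [L^-1 T^-1]

The two sides have different dimensions, so the equation is NOT dimensionally consistent.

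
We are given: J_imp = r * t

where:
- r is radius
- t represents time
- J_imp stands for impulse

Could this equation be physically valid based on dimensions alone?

No

r (radius) has dimensions [L].
t (time) has dimensions [T].
J_imp (impulse) has dimensions [L M T^-1].

Left side: [L M T^-1]
Right side: [L T]

The two sides have different dimensions, so the equation is NOT dimensionally consistent.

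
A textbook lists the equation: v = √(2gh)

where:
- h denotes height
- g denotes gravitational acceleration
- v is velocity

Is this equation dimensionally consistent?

Yes

h (height) has dimensions [L].
g (gravitational acceleration) has dimensions [L T^-2].
v (velocity) has dimensions [L T^-1].

Left side: [L T^-1]
Right side: [L T^-1]

Both sides have the same dimensions, so the equation is dimensionally consistent.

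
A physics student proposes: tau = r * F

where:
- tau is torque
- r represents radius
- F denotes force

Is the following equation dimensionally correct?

Yes

tau (torque) has dimensions [L^2 M T^-2].
r (radius) has dimensions [L].
F (force) has dimensions [L M T^-2].

Left side: [L^2 M T^-2]
Right side: [L^2 M T^-2]

Both sides have the same dimensions, so the equation is dimensionally consistent.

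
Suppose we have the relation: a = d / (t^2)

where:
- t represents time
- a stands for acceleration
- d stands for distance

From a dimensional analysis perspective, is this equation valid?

Yes

t (time) has dimensions [T].
a (acceleration) has dimensions [L T^-2].
d (distance) has dimensions [L].

Left side: [L T^-2]
Right side: [L T^-2]

Both sides have the same dimensions, so the equation is dimensionally consistent.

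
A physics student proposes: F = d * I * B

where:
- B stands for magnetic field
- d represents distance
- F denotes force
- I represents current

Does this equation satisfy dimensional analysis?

Yes

B (magnetic field) has dimensions [I^-1 M T^-2].
d (distance) has dimensions [L].
F (force) has dimensions [L M T^-2].
I (current) has dimensions [I].

Left side: [L M T^-2]
Right side: [L M T^-2]

Both sides have the same dimensions, so the equation is dimensionally consistent.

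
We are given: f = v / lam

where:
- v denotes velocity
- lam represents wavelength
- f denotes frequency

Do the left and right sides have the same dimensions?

Yes

v (velocity) has dimensions [L T^-1].
lam (wavelength) has dimensions [L].
f (frequency) has dimensions [T^-1].

Left side: [T^-1]
Right side: [T^-1]

Both sides have the same dimensions, so the equation is dimensionally consistent.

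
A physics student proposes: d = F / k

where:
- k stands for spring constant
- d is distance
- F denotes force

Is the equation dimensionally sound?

Yes

k (spring constant) has dimensions [M T^-2].
d (distance) has dimensions [L].
F (force) has dimensions [L M T^-2].

Left side: [L]
Right side: [L]

Both sides have the same dimensions, so the equation is dimensionally consistent.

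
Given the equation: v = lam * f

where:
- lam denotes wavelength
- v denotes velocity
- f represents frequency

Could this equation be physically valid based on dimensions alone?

Yes

lam (wavelength) has dimensions [L].
v (velocity) has dimensions [L T^-1].
f (frequency) has dimensions [T^-1].

Left side: [L T^-1]
Right side: [L T^-1]

Both sides have the same dimensions, so the equation is dimensionally consistent.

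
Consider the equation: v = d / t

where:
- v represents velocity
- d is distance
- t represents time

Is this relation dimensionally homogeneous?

Yes

v (velocity) has dimensions [L T^-1].
d (distance) has dimensions [L].
t (time) has dimensions [T].

Left side: [L T^-1]
Right side: [L T^-1]

Both sides have the same dimensions, so the equation is dimensionally consistent.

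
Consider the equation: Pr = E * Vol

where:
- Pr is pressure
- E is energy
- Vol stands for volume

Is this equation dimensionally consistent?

No

Pr (pressure) has dimensions [L^-1 M T^-2].
E (energy) has dimensions [L^2 M T^-2].
Vol (volume) has dimensions [L^3].

Left side: [L^-1 M T^-2]
Right side: [L^5 M T^-2]

The two sides have different dimensions, so the equation is NOT dimensionally consistent.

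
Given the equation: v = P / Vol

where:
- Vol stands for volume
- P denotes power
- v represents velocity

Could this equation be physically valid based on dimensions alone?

No

Vol (volume) has dimensions [L^3].
P (power) has dimensions [L^2 M T^-3].
v (velocity) has dimensions [L T^-1].

Left side: [L T^-1]
Right side: [L^-1 M T^-3]

The two sides have different dimensions, so the equation is NOT dimensionally consistent.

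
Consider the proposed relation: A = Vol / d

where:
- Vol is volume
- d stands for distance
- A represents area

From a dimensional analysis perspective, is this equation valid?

Yes

Vol (volume) has dimensions [L^3].
d (distance) has dimensions [L].
A (area) has dimensions [L^2].

Left side: [L^2]
Right side: [L^2]

Both sides have the same dimensions, so the equation is dimensionally consistent.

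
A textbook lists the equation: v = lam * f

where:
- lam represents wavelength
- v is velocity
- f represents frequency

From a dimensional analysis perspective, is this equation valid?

Yes

lam (wavelength) has dimensions [L].
v (velocity) has dimensions [L T^-1].
f (frequency) has dimensions [T^-1].

Left side: [L T^-1]
Right side: [L T^-1]

Both sides have the same dimensions, so the equation is dimensionally consistent.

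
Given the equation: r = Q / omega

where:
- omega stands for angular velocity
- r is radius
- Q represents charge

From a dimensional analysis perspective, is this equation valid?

No

omega (angular velocity) has dimensions [T^-1].
r (radius) has dimensions [L].
Q (charge) has dimensions [I T].

Left side: [L]
Right side: [I T^2]

The two sides have different dimensions, so the equation is NOT dimensionally consistent.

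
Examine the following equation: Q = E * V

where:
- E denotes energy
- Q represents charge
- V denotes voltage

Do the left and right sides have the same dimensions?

No

E (energy) has dimensions [L^2 M T^-2].
Q (charge) has dimensions [I T].
V (voltage) has dimensions [I^-1 L^2 M T^-3].

Left side: [I T]
Right side: [I^-1 L^4 M^2 T^-5]

The two sides have different dimensions, so the equation is NOT dimensionally consistent.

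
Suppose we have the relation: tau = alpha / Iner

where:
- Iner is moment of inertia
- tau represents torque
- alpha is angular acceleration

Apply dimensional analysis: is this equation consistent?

No

Iner (moment of inertia) has dimensions [L^2 M].
tau (torque) has dimensions [L^2 M T^-2].
alpha (angular acceleration) has dimensions [T^-2].

Left side: [L^2 M T^-2]
Right side: [L^-2 M^-1 T^-2]

The two sides have different dimensions, so the equation is NOT dimensionally consistent.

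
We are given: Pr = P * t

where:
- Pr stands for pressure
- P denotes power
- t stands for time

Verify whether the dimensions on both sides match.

No

Pr (pressure) has dimensions [L^-1 M T^-2].
P (power) has dimensions [L^2 M T^-3].
t (time) has dimensions [T].

Left side: [L^-1 M T^-2]
Right side: [L^2 M T^-2]

The two sides have different dimensions, so the equation is NOT dimensionally consistent.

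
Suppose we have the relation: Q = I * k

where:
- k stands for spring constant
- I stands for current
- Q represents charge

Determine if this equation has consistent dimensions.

No

k (spring constant) has dimensions [M T^-2].
I (current) has dimensions [I].
Q (charge) has dimensions [I T].

Left side: [I T]
Right side: [I M T^-2]

The two sides have different dimensions, so the equation is NOT dimensionally consistent.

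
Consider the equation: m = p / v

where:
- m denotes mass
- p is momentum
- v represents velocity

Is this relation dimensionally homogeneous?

Yes

m (mass) has dimensions [M].
p (momentum) has dimensions [L M T^-1].
v (velocity) has dimensions [L T^-1].

Left side: [M]
Right side: [M]

Both sides have the same dimensions, so the equation is dimensionally consistent.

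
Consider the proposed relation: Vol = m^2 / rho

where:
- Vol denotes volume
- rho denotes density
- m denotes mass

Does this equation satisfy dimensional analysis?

No

Vol (volume) has dimensions [L^3].
rho (density) has dimensions [L^-3 M].
m (mass) has dimensions [M].

Left side: [L^3]
Right side: [L^3 M]

The two sides have different dimensions, so the equation is NOT dimensionally consistent.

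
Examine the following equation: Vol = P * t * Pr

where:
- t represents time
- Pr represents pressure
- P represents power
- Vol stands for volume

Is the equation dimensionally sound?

No

t (time) has dimensions [T].
Pr (pressure) has dimensions [L^-1 M T^-2].
P (power) has dimensions [L^2 M T^-3].
Vol (volume) has dimensions [L^3].

Left side: [L^3]
Right side: [L M^2 T^-4]

The two sides have different dimensions, so the equation is NOT dimensionally consistent.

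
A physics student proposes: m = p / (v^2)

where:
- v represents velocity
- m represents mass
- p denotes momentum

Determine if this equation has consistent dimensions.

No

v (velocity) has dimensions [L T^-1].
m (mass) has dimensions [M].
p (momentum) has dimensions [L M T^-1].

Left side: [M]
Right side: [L^-1 M T]

The two sides have different dimensions, so the equation is NOT dimensionally consistent.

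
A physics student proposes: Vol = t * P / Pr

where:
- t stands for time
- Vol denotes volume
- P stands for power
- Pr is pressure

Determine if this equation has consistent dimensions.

Yes

t (time) has dimensions [T].
Vol (volume) has dimensions [L^3].
P (power) has dimensions [L^2 M T^-3].
Pr (pressure) has dimensions [L^-1 M T^-2].

Left side: [L^3]
Right side: [L^3]

Both sides have the same dimensions, so the equation is dimensionally consistent.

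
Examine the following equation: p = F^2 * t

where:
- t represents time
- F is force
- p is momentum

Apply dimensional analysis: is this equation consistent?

No

t (time) has dimensions [T].
F (force) has dimensions [L M T^-2].
p (momentum) has dimensions [L M T^-1].

Left side: [L M T^-1]
Right side: [L^2 M^2 T^-3]

The two sides have different dimensions, so the equation is NOT dimensionally consistent.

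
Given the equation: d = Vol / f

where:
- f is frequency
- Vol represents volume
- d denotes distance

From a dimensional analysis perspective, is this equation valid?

No

f (frequency) has dimensions [T^-1].
Vol (volume) has dimensions [L^3].
d (distance) has dimensions [L].

Left side: [L]
Right side: [L^3 T]

The two sides have different dimensions, so the equation is NOT dimensionally consistent.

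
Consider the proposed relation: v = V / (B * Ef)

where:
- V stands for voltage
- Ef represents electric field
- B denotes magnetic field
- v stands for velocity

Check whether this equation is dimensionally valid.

No

V (voltage) has dimensions [I^-1 L^2 M T^-3].
Ef (electric field) has dimensions [I^-1 L M T^-3].
B (magnetic field) has dimensions [I^-1 M T^-2].
v (velocity) has dimensions [L T^-1].

Left side: [L T^-1]
Right side: [I L M^-1 T^2]

The two sides have different dimensions, so the equation is NOT dimensionally consistent.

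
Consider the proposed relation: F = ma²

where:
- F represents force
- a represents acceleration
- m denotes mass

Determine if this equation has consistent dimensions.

No

F (force) has dimensions [L M T^-2].
a (acceleration) has dimensions [L T^-2].
m (mass) has dimensions [M].

Left side: [L M T^-2]
Right side: [L^2 M T^-4]

The two sides have different dimensions, so the equation is NOT dimensionally consistent.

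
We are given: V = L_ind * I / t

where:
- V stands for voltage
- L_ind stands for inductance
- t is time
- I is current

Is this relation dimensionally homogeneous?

Yes

V (voltage) has dimensions [I^-1 L^2 M T^-3].
L_ind (inductance) has dimensions [I^-2 L^2 M T^-2].
t (time) has dimensions [T].
I (current) has dimensions [I].

Left side: [I^-1 L^2 M T^-3]
Right side: [I^-1 L^2 M T^-3]

Both sides have the same dimensions, so the equation is dimensionally consistent.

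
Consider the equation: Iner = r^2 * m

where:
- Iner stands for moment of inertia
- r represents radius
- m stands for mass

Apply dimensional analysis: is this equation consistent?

Yes

Iner (moment of inertia) has dimensions [L^2 M].
r (radius) has dimensions [L].
m (mass) has dimensions [M].

Left side: [L^2 M]
Right side: [L^2 M]

Both sides have the same dimensions, so the equation is dimensionally consistent.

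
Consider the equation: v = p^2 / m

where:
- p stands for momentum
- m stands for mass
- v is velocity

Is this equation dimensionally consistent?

No

p (momentum) has dimensions [L M T^-1].
m (mass) has dimensions [M].
v (velocity) has dimensions [L T^-1].

Left side: [L T^-1]
Right side: [L^2 M T^-2]

The two sides have different dimensions, so the equation is NOT dimensionally consistent.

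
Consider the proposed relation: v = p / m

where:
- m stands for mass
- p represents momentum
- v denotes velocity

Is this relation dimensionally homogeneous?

Yes

m (mass) has dimensions [M].
p (momentum) has dimensions [L M T^-1].
v (velocity) has dimensions [L T^-1].

Left side: [L T^-1]
Right side: [L T^-1]

Both sides have the same dimensions, so the equation is dimensionally consistent.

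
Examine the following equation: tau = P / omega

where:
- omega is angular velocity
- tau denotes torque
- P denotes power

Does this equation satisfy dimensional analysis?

Yes

omega (angular velocity) has dimensions [T^-1].
tau (torque) has dimensions [L^2 M T^-2].
P (power) has dimensions [L^2 M T^-3].

Left side: [L^2 M T^-2]
Right side: [L^2 M T^-2]

Both sides have the same dimensions, so the equation is dimensionally consistent.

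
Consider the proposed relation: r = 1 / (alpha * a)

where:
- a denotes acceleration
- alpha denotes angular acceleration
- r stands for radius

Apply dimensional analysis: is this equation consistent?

No

a (acceleration) has dimensions [L T^-2].
alpha (angular acceleration) has dimensions [T^-2].
r (radius) has dimensions [L].

Left side: [L]
Right side: [L^-1 T^4]

The two sides have different dimensions, so the equation is NOT dimensionally consistent.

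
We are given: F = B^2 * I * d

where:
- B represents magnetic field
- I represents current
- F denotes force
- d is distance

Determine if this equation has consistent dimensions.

No

B (magnetic field) has dimensions [I^-1 M T^-2].
I (current) has dimensions [I].
F (force) has dimensions [L M T^-2].
d (distance) has dimensions [L].

Left side: [L M T^-2]
Right side: [I^-1 L M^2 T^-4]

The two sides have different dimensions, so the equation is NOT dimensionally consistent.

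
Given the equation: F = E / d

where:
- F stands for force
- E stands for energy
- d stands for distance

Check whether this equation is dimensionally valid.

Yes

F (force) has dimensions [L M T^-2].
E (energy) has dimensions [L^2 M T^-2].
d (distance) has dimensions [L].

Left side: [L M T^-2]
Right side: [L M T^-2]

Both sides have the same dimensions, so the equation is dimensionally consistent.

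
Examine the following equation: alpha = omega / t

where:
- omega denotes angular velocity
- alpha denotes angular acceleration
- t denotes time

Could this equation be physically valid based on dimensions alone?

Yes

omega (angular velocity) has dimensions [T^-1].
alpha (angular acceleration) has dimensions [T^-2].
t (time) has dimensions [T].

Left side: [T^-2]
Right side: [T^-2]

Both sides have the same dimensions, so the equation is dimensionally consistent.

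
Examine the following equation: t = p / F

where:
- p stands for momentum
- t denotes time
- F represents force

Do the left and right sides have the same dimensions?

Yes

p (momentum) has dimensions [L M T^-1].
t (time) has dimensions [T].
F (force) has dimensions [L M T^-2].

Left side: [T]
Right side: [T]

Both sides have the same dimensions, so the equation is dimensionally consistent.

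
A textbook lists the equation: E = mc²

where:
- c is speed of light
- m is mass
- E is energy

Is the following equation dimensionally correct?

Yes

c (speed of light) has dimensions [L T^-1].
m (mass) has dimensions [M].
E (energy) has dimensions [L^2 M T^-2].

Left side: [L^2 M T^-2]
Right side: [L^2 M T^-2]

Both sides have the same dimensions, so the equation is dimensionally consistent.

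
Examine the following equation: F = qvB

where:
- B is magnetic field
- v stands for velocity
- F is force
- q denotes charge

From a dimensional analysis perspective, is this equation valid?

Yes

B (magnetic field) has dimensions [I^-1 M T^-2].
v (velocity) has dimensions [L T^-1].
F (force) has dimensions [L M T^-2].
q (charge) has dimensions [I T].

Left side: [L M T^-2]
Right side: [L M T^-2]

Both sides have the same dimensions, so the equation is dimensionally consistent.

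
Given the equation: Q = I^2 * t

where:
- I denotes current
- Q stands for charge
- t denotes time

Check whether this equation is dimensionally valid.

No

I (current) has dimensions [I].
Q (charge) has dimensions [I T].
t (time) has dimensions [T].

Left side: [I T]
Right side: [I^2 T]

The two sides have different dimensions, so the equation is NOT dimensionally consistent.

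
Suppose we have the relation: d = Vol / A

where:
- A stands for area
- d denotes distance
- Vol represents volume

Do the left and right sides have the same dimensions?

Yes

A (area) has dimensions [L^2].
d (distance) has dimensions [L].
Vol (volume) has dimensions [L^3].

Left side: [L]
Right side: [L]

Both sides have the same dimensions, so the equation is dimensionally consistent.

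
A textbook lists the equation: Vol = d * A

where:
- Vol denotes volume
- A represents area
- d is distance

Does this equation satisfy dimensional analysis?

Yes

Vol (volume) has dimensions [L^3].
A (area) has dimensions [L^2].
d (distance) has dimensions [L].

Left side: [L^3]
Right side: [L^3]

Both sides have the same dimensions, so the equation is dimensionally consistent.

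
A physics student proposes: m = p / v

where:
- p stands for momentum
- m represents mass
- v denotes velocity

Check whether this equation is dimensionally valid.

Yes

p (momentum) has dimensions [L M T^-1].
m (mass) has dimensions [M].
v (velocity) has dimensions [L T^-1].

Left side: [M]
Right side: [M]

Both sides have the same dimensions, so the equation is dimensionally consistent.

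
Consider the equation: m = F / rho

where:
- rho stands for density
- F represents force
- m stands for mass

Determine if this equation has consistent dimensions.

No

rho (density) has dimensions [L^-3 M].
F (force) has dimensions [L M T^-2].
m (mass) has dimensions [M].

Left side: [M]
Right side: [L^4 T^-2]

The two sides have different dimensions, so the equation is NOT dimensionally consistent.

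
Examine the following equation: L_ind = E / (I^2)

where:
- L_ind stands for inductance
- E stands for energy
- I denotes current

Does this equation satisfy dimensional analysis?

Yes

L_ind (inductance) has dimensions [I^-2 L^2 M T^-2].
E (energy) has dimensions [L^2 M T^-2].
I (current) has dimensions [I].

Left side: [I^-2 L^2 M T^-2]
Right side: [I^-2 L^2 M T^-2]

Both sides have the same dimensions, so the equation is dimensionally consistent.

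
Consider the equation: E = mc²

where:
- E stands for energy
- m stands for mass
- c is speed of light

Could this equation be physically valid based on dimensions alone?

Yes

E (energy) has dimensions [L^2 M T^-2].
m (mass) has dimensions [M].
c (speed of light) has dimensions [L T^-1].

Left side: [L^2 M T^-2]
Right side: [L^2 M T^-2]

Both sides have the same dimensions, so the equation is dimensionally consistent.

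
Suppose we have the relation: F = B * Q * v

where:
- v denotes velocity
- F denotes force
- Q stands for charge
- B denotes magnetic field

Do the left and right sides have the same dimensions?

Yes

v (velocity) has dimensions [L T^-1].
F (force) has dimensions [L M T^-2].
Q (charge) has dimensions [I T].
B (magnetic field) has dimensions [I^-1 M T^-2].

Left side: [L M T^-2]
Right side: [L M T^-2]

Both sides have the same dimensions, so the equation is dimensionally consistent.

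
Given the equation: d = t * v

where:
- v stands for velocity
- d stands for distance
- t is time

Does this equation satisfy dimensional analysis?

Yes

v (velocity) has dimensions [L T^-1].
d (distance) has dimensions [L].
t (time) has dimensions [T].

Left side: [L]
Right side: [L]

Both sides have the same dimensions, so the equation is dimensionally consistent.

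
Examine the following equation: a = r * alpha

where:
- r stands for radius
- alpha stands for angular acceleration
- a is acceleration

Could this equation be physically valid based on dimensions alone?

Yes

r (radius) has dimensions [L].
alpha (angular acceleration) has dimensions [T^-2].
a (acceleration) has dimensions [L T^-2].

Left side: [L T^-2]
Right side: [L T^-2]

Both sides have the same dimensions, so the equation is dimensionally consistent.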